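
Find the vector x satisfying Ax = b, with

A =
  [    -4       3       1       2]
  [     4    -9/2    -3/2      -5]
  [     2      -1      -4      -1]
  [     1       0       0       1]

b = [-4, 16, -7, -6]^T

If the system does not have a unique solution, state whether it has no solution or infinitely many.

no solution

Row-reduce:
R1 ← R1 / (-4).
R2 ← R2 − 4·R1.
R3 ← R3 − 2·R1.
R4 ← R4 − 1·R1.
R2 ← R2 / (-3/2).
R1 ← R1 + 3/4·R2.
R3 ← R3 − 1/2·R2.
R4 ← R4 − 3/4·R2.
R3 ← R3 / (-11/3).
R2 ← R2 − 1/3·R3.
Row 4 reduces to 0 = -1, a contradiction. The system is inconsistent.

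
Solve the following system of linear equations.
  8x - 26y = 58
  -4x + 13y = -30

no solution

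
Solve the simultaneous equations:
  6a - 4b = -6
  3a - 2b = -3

infinitely many solutions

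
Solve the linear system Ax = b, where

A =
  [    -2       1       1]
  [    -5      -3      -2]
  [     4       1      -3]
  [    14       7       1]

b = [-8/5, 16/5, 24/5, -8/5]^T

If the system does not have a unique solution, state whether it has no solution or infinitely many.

Row-reduce the augmented matrix:
R1 ← R1 / (-2).
R2 ← R2 + 5·R1.
R3 ← R3 − 4·R1.
R4 ← R4 − 14·R1.
R2 ← R2 / (-11/2).
R1 ← R1 + 1/2·R2.
R3 ← R3 − 3·R2.
R4 ← R4 − 14·R2.
R3 ← R3 / (-38/11).
R1 ← R1 + 1/11·R3.
R2 ← R2 − 9/11·R3.
R4 ← R4 + 38/11·R3.
R4 reduces to 0 = 0, so the extra equation is consistent.
Reading off the reduced rows gives x_1 = 0, x_2 = 0, x_3 = -8/5.

x_1 = 0, x_2 = 0, x_3 = -8/5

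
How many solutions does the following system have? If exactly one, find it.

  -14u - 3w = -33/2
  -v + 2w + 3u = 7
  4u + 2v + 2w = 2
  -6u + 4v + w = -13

Row-reduce:
R1 ← R1 / (-14).
R2 ← R2 − 3·R1.
R3 ← R3 − 4·R1.
R4 ← R4 + 6·R1.
R2 ← R2 / (-1).
R3 ← R3 − 2·R2.
R4 ← R4 − 4·R2.
R3 ← R3 / (27/7).
R1 ← R1 − 3/14·R3.
R2 ← R2 + 19/14·R3.
R4 ← R4 − 54/7·R3.
Row 4 reduces to 0 = -1/2, a contradiction. The system is inconsistent.

no solution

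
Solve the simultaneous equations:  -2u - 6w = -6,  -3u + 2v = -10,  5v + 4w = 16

u = 6, v = 4, w = -1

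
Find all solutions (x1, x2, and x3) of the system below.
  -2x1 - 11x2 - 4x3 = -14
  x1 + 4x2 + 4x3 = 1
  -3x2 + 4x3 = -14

no solution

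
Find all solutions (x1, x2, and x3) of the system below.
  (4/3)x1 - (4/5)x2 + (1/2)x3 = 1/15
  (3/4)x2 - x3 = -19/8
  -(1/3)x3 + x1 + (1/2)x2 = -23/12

Row-reduce the augmented matrix:
R1 ← R1 / (4/3).
R3 ← R3 − 1·R1.
R2 ← R2 / (3/4).
R1 ← R1 + 3/5·R2.
R3 ← R3 − 11/10·R2.
R3 ← R3 / (91/120).
R1 ← R1 + 17/40·R3.
R2 ← R2 + 4/3·R3.
Reading off the reduced rows gives x1 = -1, x2 = -1/2, x3 = 2.

x1 = -1, x2 = -1/2, x3 = 2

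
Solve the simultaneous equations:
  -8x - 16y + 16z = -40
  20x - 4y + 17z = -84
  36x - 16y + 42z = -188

Row-reduce:
R1 ← R1 / (-8).
R2 ← R2 − 20·R1.
R3 ← R3 − 36·R1.
R2 ← R2 / (-44).
R1 ← R1 − 2·R2.
R3 ← R3 + 88·R2.
Rank is 2 with 3 unknowns, leaving z free.

infinitely many solutions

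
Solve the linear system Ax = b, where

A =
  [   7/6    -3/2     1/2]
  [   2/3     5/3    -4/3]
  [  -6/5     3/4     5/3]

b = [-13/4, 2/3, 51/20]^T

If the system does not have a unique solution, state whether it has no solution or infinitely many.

Row-reduce the augmented matrix:
R1 ← R1 / (7/6).
R2 ← R2 − 2/3·R1.
R3 ← R3 + 6/5·R1.
R2 ← R2 / (53/21).
R1 ← R1 + 9/7·R2.
R3 ← R3 + 111/140·R2.
R3 ← R3 / (2659/1590).
R1 ← R1 + 21/53·R3.
R2 ← R2 + 34/53·R3.
Reading off the reduced rows gives x_1 = -3/2, x_2 = 1, x_3 = 0.

x_1 = -3/2, x_2 = 1, x_3 = 0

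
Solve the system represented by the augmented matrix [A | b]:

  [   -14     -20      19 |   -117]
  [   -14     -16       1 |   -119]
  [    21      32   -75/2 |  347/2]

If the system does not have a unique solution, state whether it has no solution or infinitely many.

Row-reduce:
R1 ← R1 / (-14).
R2 ← R2 + 14·R1.
R3 ← R3 − 21·R1.
R2 ← R2 / (4).
R1 ← R1 − 10/7·R2.
R3 ← R3 − 2·R2.
Row 3 reduces to 0 = -1, a contradiction. The system is inconsistent.

no solution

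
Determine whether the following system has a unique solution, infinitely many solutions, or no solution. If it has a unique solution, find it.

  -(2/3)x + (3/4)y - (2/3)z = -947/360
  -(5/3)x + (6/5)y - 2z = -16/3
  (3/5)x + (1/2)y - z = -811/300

Row-reduce the augmented matrix:
R1 ← R1 / (-2/3).
R2 ← R2 + 5/3·R1.
R3 ← R3 − 3/5·R1.
R2 ← R2 / (-27/40).
R1 ← R1 + 9/8·R2.
R3 ← R3 − 47/40·R2.
R3 ← R3 / (-883/405).
R1 ← R1 − 14/9·R3.
R2 ← R2 − 40/81·R3.
Reading off the reduced rows gives x = -1/5, y = -5/2, z = 4/3.

x = -1/5, y = -5/2, z = 4/3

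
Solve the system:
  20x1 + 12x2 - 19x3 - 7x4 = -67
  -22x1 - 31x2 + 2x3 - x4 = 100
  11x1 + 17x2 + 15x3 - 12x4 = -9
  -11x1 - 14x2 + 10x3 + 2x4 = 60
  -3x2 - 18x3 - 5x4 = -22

no solution

Row-reduce:
R1 ← R1 / (20).
R2 ← R2 + 22·R1.
R3 ← R3 − 11·R1.
R4 ← R4 + 11·R1.
R2 ← R2 / (-89/5).
R1 ← R1 − 3/5·R2.
R3 ← R3 − 52/5·R2.
R4 ← R4 + 37/5·R2.
R5 ← R5 + 3·R2.
R3 ← R3 / (5129/356).
R1 ← R1 + 565/356·R3.
R2 ← R2 − 189/178·R3.
R4 ← R4 − 2637/356·R3.
R5 ← R5 + 2637/178·R3.
R4 ← R4 / (43958/5129).
R1 ← R1 + 10776/5129·R4.
R2 ← R2 − 7509/5129·R4.
R3 ← R3 + 4711/5129·R4.
R5 ← R5 + 87916/5129·R4.
Row 5 reduces to 0 = -2, a contradiction. The system is inconsistent.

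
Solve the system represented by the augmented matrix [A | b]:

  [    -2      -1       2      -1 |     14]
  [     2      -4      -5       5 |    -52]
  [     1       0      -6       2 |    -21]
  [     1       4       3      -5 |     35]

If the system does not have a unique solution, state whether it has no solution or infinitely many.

Row-reduce the augmented matrix:
R1 ← R1 / (-2).
R2 ← R2 − 2·R1.
R3 ← R3 − 1·R1.
R4 ← R4 − 1·R1.
R2 ← R2 / (-5).
R1 ← R1 − 1/2·R2.
R3 ← R3 + 1/2·R2.
R4 ← R4 − 7/2·R2.
R3 ← R3 / (-47/10).
R1 ← R1 + 13/10·R3.
R2 ← R2 − 3/5·R3.
R4 ← R4 − 19/10·R3.
R4 ← R4 / (-106/47).
R1 ← R1 − 28/47·R4.
R2 ← R2 + 31/47·R4.
R3 ← R3 + 11/47·R4.
Reading off the reduced rows gives x_1 = -5, x_2 = 3, x_3 = 1, x_4 = -5.

x_1 = -5, x_2 = 3, x_3 = 1, x_4 = -5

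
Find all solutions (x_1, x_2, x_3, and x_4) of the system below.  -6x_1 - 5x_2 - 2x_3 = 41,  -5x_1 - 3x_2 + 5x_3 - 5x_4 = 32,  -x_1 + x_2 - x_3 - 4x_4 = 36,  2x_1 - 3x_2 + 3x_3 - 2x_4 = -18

x_1 = -6, x_2 = 1, x_3 = -5, x_4 = -6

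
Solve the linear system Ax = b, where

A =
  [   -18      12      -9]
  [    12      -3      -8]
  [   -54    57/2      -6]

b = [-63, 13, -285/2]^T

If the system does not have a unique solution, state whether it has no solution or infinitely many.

no solution

Row-reduce:
R1 ← R1 / (-18).
R2 ← R2 − 12·R1.
R3 ← R3 + 54·R1.
R2 ← R2 / (5).
R1 ← R1 + 2/3·R2.
R3 ← R3 + 15/2·R2.
Row 3 reduces to 0 = 3, a contradiction. The system is inconsistent.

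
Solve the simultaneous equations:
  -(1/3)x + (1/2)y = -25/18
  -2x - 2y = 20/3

Row-reduce the augmented matrix:
R1 ← R1 / (-1/3).
R2 ← R2 + 2·R1.
R2 ← R2 / (-5).
R1 ← R1 + 3/2·R2.
Reading off the reduced rows gives x = -1/3, y = -3.

x = -1/3, y = -3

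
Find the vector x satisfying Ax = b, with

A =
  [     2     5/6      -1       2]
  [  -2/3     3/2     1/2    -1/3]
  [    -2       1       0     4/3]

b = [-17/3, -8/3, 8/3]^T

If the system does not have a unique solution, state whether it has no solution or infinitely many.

infinitely many solutions

Row-reduce:
R1 ← R1 / (2).
R2 ← R2 + 2/3·R1.
R3 ← R3 + 2·R1.
R2 ← R2 / (16/9).
R1 ← R1 − 5/12·R2.
R3 ← R3 − 11/6·R2.
R3 ← R3 / (-75/64).
R1 ← R1 + 69/128·R3.
R2 ← R2 − 3/32·R3.
Rank is 3 with 4 unknowns, leaving x_4 free.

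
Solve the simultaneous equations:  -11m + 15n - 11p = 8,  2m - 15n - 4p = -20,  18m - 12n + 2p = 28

m = 3, n = 2, p = -1

Row-reduce the augmented matrix:
R1 ← R1 / (-11).
R2 ← R2 − 2·R1.
R3 ← R3 − 18·R1.
R2 ← R2 / (-135/11).
R1 ← R1 + 15/11·R2.
R3 ← R3 − 138/11·R2.
R3 ← R3 / (-332/15).
R1 ← R1 − 5/3·R3.
R2 ← R2 − 22/45·R3.
Reading off the reduced rows gives m = 3, n = 2, p = -1.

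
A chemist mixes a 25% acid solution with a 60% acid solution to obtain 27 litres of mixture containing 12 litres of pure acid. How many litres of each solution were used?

litres of solution A: 12, litres of solution B: 15

Let a = litres of solution A, b = litres of solution B.
  a + b = 27
  (1/4)a + (3/5)b = 12
From equation 1: a = 27 − b.
Substitute into equation 2 and solve: b = 15.
Then a = 12.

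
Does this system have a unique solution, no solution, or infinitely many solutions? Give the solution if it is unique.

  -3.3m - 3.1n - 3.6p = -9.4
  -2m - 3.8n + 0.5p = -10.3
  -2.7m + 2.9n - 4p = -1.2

m = 3, n = 1, p = -1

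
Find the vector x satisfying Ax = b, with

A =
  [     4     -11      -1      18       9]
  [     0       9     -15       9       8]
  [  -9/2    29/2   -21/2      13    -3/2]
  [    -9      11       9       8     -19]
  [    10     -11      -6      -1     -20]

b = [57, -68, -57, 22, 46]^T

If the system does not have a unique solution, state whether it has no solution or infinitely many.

infinitely many solutions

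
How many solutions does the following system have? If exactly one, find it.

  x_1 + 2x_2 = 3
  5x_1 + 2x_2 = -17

x_1 = -5, x_2 = 4

From equation 1: x_1 = 3 − 2·x_2.
Substitute into equation 2 and solve: x_2 = 4.
Then x_1 = -5.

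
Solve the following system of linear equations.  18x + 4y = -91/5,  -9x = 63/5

Row-reduce the augmented matrix:
R1 ← R1 / (18).
R2 ← R2 + 9·R1.
R2 ← R2 / (2).
R1 ← R1 − 2/9·R2.
Reading off the reduced rows gives x = -7/5, y = 7/4.

x = -7/5, y = 7/4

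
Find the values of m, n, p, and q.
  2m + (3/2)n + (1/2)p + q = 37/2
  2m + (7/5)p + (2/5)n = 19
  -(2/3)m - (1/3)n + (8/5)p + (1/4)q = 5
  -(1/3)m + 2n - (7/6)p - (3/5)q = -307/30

Row-reduce the augmented matrix:
R1 ← R1 / (2).
R2 ← R2 − 2·R1.
R3 ← R3 + 2/3·R1.
R4 ← R4 + 1/3·R1.
R2 ← R2 / (-11/10).
R1 ← R1 − 3/4·R2.
R3 ← R3 − 1/6·R2.
R4 ← R4 − 9/4·R2.
R3 ← R3 / (314/165).
R1 ← R1 − 19/22·R3.
R2 ← R2 + 9/11·R3.
R4 ← R4 − 25/33·R3.
R4 ← R4 / (-49939/18840).
R1 ← R1 + 949/2512·R4.
R2 ← R2 − 1375/1256·R4.
R3 ← R3 − 285/1256·R4.
Reading off the reduced rows gives m = 6, n = 0, p = 5, q = 4.

m = 6, n = 0, p = 5, q = 4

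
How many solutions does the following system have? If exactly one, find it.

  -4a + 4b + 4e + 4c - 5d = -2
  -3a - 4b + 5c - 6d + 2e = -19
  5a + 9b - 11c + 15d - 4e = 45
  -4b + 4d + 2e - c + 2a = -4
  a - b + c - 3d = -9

no solution

Row-reduce:
R1 ← R1 / (-4).
R2 ← R2 + 3·R1.
R3 ← R3 − 5·R1.
R4 ← R4 − 2·R1.
R5 ← R5 − 1·R1.
R2 ← R2 / (-7).
R1 ← R1 + 1·R2.
R3 ← R3 − 14·R2.
R4 ← R4 + 2·R2.
R3 ← R3 / (-2).
R1 ← R1 + 9/7·R3.
R2 ← R2 + 2/7·R3.
R4 ← R4 − 3/7·R3.
R5 ← R5 − 2·R3.
R4 ← R4 / (171/56).
R1 ← R1 + 65/56·R4.
R2 ← R2 + 2/7·R4.
R3 ← R3 + 17/8·R4.
Row 5 reduces to 0 = -2, a contradiction. The system is inconsistent.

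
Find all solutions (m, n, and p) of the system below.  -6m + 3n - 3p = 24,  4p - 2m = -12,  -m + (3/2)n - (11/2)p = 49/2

no solution

Row-reduce:
R1 ← R1 / (-6).
R2 ← R2 + 2·R1.
R3 ← R3 + 1·R1.
R2 ← R2 / (-1).
R1 ← R1 + 1/2·R2.
R3 ← R3 − 1·R2.
Row 3 reduces to 0 = 1/2, a contradiction. The system is inconsistent.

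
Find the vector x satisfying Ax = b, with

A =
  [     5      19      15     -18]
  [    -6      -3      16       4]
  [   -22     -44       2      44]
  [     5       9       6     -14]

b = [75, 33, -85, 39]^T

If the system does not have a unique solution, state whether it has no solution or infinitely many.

Row-reduce:
R1 ← R1 / (5).
R2 ← R2 + 6·R1.
R3 ← R3 + 22·R1.
R4 ← R4 − 5·R1.
R2 ← R2 / (99/5).
R1 ← R1 − 19/5·R2.
R3 ← R3 − 198/5·R2.
R4 ← R4 + 10·R2.
Swap R3 and R4.
R3 ← R3 / (809/99).
R1 ← R1 + 349/99·R3.
R2 ← R2 − 170/99·R3.
Row 4 reduces to 0 = -1, a contradiction. The system is inconsistent.

no solution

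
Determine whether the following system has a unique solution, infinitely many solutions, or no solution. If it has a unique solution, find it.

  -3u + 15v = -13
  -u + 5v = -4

no solution

Row-reduce:
R1 ← R1 / (-3).
R2 ← R2 + 1·R1.
Row 2 reduces to 0 = 1/3, a contradiction. The system is inconsistent.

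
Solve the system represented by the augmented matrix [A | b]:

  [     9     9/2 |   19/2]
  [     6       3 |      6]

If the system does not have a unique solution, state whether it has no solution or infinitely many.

Row-reduce:
R1 ← R1 / (9).
R2 ← R2 − 6·R1.
Row 2 reduces to 0 = -1/3, a contradiction. The system is inconsistent.

no solution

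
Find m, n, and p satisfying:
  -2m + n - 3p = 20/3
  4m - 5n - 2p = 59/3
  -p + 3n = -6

Row-reduce the augmented matrix:
R1 ← R1 / (-2).
R2 ← R2 − 4·R1.
R2 ← R2 / (-3).
R1 ← R1 + 1/2·R2.
R3 ← R3 − 3·R2.
R3 ← R3 / (-9).
R1 ← R1 − 17/6·R3.
R2 ← R2 − 8/3·R3.
Reading off the reduced rows gives m = -1/3, n = -3, p = -3.

m = -1/3, n = -3, p = -3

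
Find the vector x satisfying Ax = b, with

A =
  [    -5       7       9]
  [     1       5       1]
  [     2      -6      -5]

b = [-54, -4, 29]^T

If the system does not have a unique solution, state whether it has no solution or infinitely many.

infinitely many solutions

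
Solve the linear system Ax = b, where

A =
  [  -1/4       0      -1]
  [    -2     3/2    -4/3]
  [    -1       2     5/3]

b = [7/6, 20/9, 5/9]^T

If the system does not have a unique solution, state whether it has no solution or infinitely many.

x_1 = 2, x_2 = 8/3, x_3 = -5/3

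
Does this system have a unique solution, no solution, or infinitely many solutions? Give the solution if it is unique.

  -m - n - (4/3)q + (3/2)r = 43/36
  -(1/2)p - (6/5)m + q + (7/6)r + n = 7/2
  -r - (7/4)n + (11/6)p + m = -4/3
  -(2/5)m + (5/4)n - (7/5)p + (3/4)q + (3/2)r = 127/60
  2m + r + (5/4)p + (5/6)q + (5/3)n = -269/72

Row-reduce the augmented matrix:
R1 ← R1 / (-1).
R2 ← R2 + 6/5·R1.
R3 ← R3 − 1·R1.
R4 ← R4 + 2/5·R1.
R5 ← R5 − 2·R1.
R2 ← R2 / (11/5).
R1 ← R1 − 1·R2.
R3 ← R3 + 11/4·R2.
R4 ← R4 − 33/20·R2.
R5 ← R5 + 1/3·R2.
R3 ← R3 / (29/24).
R1 ← R1 − 5/22·R3.
R2 ← R2 + 5/22·R3.
R4 ← R4 + 41/40·R3.
R5 ← R5 − 155/132·R3.
R4 ← R4 / (1669/1740).
R1 ← R1 + 200/957·R4.
R2 ← R2 − 492/319·R4.
R3 ← R3 − 46/29·R4.
R5 ← R5 + 3160/957·R4.
R5 ← R5 / (5333089/660924).
R1 ← R1 + 100415/110154·R5.
R2 ← R2 + 118736/55077·R5.
R3 ← R3 + 3515/1669·R5.
R4 ← R4 − 1962/1669·R5.
Reading off the reduced rows gives m = -5/3, n = -1, p = -1/2, q = 5/3, r = 1/2.

m = -5/3, n = -1, p = -1/2, q = 5/3, r = 1/2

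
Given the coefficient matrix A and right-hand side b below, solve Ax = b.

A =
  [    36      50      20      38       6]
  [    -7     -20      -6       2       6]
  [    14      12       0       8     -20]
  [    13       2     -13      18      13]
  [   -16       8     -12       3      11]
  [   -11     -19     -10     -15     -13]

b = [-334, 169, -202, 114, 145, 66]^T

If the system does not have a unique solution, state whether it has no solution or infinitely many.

Row-reduce the augmented matrix:
R1 ← R1 / (36).
R2 ← R2 + 7·R1.
R3 ← R3 − 14·R1.
R4 ← R4 − 13·R1.
R5 ← R5 + 16·R1.
R6 ← R6 + 11·R1.
R2 ← R2 / (-185/18).
R1 ← R1 − 25/18·R2.
R3 ← R3 + 67/9·R2.
R4 ← R4 + 289/18·R2.
R5 ← R5 − 272/9·R2.
R6 ← R6 + 67/18·R2.
R3 ← R3 / (-1156/185).
R1 ← R1 − 10/37·R3.
R2 ← R2 − 38/185·R3.
R4 ← R4 + 3131/185·R3.
R5 ← R5 + 1724/185·R3.
R6 ← R6 + 578/185·R3.
R4 ← R4 / (7626/289).
R1 ← R1 − 502/289·R4.
R2 ← R2 + 393/289·R4.
R3 ← R3 − 628/289·R4.
R5 ← R5 − 19579/289·R4.
R5 ← R5 / (-437269/3813).
R1 ← R1 + 18832/3813·R5.
R2 ← R2 − 2823/1271·R5.
R3 ← R3 + 6499/3813·R5.
R4 ← R4 − 10720/3813·R5.
R6 reduces to 0 = 0, so the extra equation is consistent.
Reading off the reduced rows gives x_1 = -3, x_2 = -4, x_3 = -5, x_4 = 1, x_5 = 6.

x_1 = -3, x_2 = -4, x_3 = -5, x_4 = 1, x_5 = 6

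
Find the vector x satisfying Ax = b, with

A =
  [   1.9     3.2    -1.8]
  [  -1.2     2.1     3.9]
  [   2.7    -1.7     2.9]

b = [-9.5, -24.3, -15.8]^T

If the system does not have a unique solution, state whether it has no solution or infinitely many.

x_1 = -3, x_2 = -4, x_3 = -5

Row-reduce the augmented matrix:
R1 ← R1 / (19/10).
R2 ← R2 + 6/5·R1.
R3 ← R3 − 27/10·R1.
R2 ← R2 / (783/190).
R1 ← R1 − 32/19·R2.
R3 ← R3 + 1187/190·R2.
R3 ← R3 / (12589/1305).
R1 ← R1 + 542/261·R3.
R2 ← R2 − 175/261·R3.
Reading off the reduced rows gives x_1 = -3, x_2 = -4, x_3 = -5.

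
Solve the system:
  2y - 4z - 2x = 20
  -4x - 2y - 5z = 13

infinitely many solutions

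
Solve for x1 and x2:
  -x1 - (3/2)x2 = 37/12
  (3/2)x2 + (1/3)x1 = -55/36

x1 = -7/3, x2 = -1/2

Row-reduce the augmented matrix:
R1 ← R1 / (-1).
R2 ← R2 − 1/3·R1.
R1 ← R1 − 3/2·R2.
Reading off the reduced rows gives x1 = -7/3, x2 = -1/2.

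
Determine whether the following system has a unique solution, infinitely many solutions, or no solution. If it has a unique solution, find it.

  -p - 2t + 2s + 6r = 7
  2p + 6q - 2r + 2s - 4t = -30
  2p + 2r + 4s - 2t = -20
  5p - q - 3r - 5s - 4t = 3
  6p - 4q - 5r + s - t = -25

Row-reduce the augmented matrix:
R1 ← R1 / (-1).
R2 ← R2 − 2·R1.
R3 ← R3 − 2·R1.
R4 ← R4 − 5·R1.
R5 ← R5 − 6·R1.
R2 ← R2 / (6).
R4 ← R4 + 1·R2.
R5 ← R5 + 4·R2.
R3 ← R3 / (14).
R1 ← R1 + 6·R3.
R2 ← R2 − 5/3·R3.
R4 ← R4 − 86/3·R3.
R5 ← R5 − 113/3·R3.
R4 ← R4 / (-218/21).
R1 ← R1 − 10/7·R4.
R2 ← R2 − 1/21·R4.
R3 ← R3 − 4/7·R4.
R5 ← R5 + 95/21·R4.
R5 ← R5 / (-94/109).
R1 ← R1 + 108/109·R5.
R2 ← R2 + 69/109·R5.
R3 ← R3 + 65/109·R5.
R4 ← R4 − 32/109·R5.
Reading off the reduced rows gives p = -5, q = -3, r = 1, s = -4, t = -2.

p = -5, q = -3, r = 1, s = -4, t = -2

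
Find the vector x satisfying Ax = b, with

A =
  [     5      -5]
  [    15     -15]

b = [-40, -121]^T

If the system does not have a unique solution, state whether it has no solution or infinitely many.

Row-reduce:
R1 ← R1 / (5).
R2 ← R2 − 15·R1.
Row 2 reduces to 0 = -1, a contradiction. The system is inconsistent.

no solution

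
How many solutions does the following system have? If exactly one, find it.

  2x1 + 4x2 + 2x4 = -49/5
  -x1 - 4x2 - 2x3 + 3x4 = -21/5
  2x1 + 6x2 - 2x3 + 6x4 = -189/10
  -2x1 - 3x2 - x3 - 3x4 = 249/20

x1 = -5/2, x2 = 0, x3 = -1/4, x4 = -12/5

Row-reduce the augmented matrix:
R1 ← R1 / (2).
R2 ← R2 + 1·R1.
R3 ← R3 − 2·R1.
R4 ← R4 + 2·R1.
R2 ← R2 / (-2).
R1 ← R1 − 2·R2.
R3 ← R3 − 2·R2.
R4 ← R4 − 1·R2.
R3 ← R3 / (-4).
R1 ← R1 + 2·R3.
R2 ← R2 − 1·R3.
R4 ← R4 + 2·R3.
R4 ← R4 / (-3).
R1 ← R1 − 1·R4.
R3 ← R3 + 2·R4.
Reading off the reduced rows gives x1 = -5/2, x2 = 0, x3 = -1/4, x4 = -12/5.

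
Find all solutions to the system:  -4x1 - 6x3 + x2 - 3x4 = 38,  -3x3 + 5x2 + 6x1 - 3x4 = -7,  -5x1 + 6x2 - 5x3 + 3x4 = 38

Row-reduce:
R1 ← R1 / (-4).
R2 ← R2 − 6·R1.
R3 ← R3 + 5·R1.
R2 ← R2 / (13/2).
R1 ← R1 + 1/4·R2.
R3 ← R3 − 19/4·R2.
R3 ← R3 / (293/26).
R1 ← R1 − 27/26·R3.
R2 ← R2 + 24/13·R3.
Rank is 3 with 4 unknowns, leaving x4 free.

infinitely many solutions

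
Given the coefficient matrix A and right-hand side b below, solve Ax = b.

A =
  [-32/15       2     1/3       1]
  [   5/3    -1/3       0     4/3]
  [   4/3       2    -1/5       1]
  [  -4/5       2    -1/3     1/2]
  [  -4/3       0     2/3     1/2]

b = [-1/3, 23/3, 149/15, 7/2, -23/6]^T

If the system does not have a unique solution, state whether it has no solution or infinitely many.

Row-reduce the augmented matrix:
R1 ← R1 / (-32/15).
R2 ← R2 − 5/3·R1.
R3 ← R3 − 4/3·R1.
R4 ← R4 + 4/5·R1.
R5 ← R5 + 4/3·R1.
R2 ← R2 / (59/48).
R1 ← R1 + 15/16·R2.
R3 ← R3 − 13/4·R2.
R4 ← R4 − 5/4·R2.
R5 ← R5 + 5/4·R2.
R3 ← R3 / (-602/885).
R1 ← R1 − 5/118·R3.
R2 ← R2 − 25/118·R3.
R4 ← R4 + 128/177·R3.
R5 ← R5 − 128/177·R3.
R4 ← R4 / (1319/602).
R1 ← R1 − 270/301·R4.
R2 ← R2 − 146/301·R4.
R3 ← R3 − 1755/301·R4.
R5 ← R5 + 1319/602·R4.
R5 reduces to 0 = 0, so the extra equation is consistent.
Reading off the reduced rows gives x_1 = 5/2, x_2 = 3/2, x_3 = -3, x_4 = 3.

x_1 = 5/2, x_2 = 3/2, x_3 = -3, x_4 = 3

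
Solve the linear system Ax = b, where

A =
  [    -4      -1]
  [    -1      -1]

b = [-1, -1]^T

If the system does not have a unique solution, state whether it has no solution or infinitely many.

Row-reduce the augmented matrix:
R1 ← R1 / (-4).
R2 ← R2 + 1·R1.
R2 ← R2 / (-3/4).
R1 ← R1 − 1/4·R2.
Reading off the reduced rows gives x_1 = 0, x_2 = 1.

x_1 = 0, x_2 = 1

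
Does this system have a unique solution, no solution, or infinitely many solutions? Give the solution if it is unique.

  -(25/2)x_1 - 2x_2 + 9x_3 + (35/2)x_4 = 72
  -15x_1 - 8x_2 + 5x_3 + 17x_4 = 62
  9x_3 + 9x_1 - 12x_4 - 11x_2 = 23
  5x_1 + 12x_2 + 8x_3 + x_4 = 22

Row-reduce:
R1 ← R1 / (-25/2).
R2 ← R2 + 15·R1.
R3 ← R3 − 9·R1.
R4 ← R4 − 5·R1.
R2 ← R2 / (-28/5).
R1 ← R1 − 4/25·R2.
R3 ← R3 + 311/25·R2.
R4 ← R4 − 56/5·R2.
R3 ← R3 / (3971/140).
R1 ← R1 + 31/35·R3.
R2 ← R2 − 29/28·R3.
Row 4 reduces to 0 = 2, a contradiction. The system is inconsistent.

no solution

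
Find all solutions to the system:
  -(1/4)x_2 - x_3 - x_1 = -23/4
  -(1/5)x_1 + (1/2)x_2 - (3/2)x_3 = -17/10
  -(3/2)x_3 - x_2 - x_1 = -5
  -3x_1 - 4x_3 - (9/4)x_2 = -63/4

Row-reduce the augmented matrix:
R1 ← R1 / (-1).
R2 ← R2 + 1/5·R1.
R3 ← R3 + 1·R1.
R4 ← R4 + 3·R1.
R2 ← R2 / (11/20).
R1 ← R1 − 1/4·R2.
R3 ← R3 + 3/4·R2.
R4 ← R4 + 3/2·R2.
R3 ← R3 / (-25/11).
R1 ← R1 − 35/22·R3.
R2 ← R2 + 26/11·R3.
R4 ← R4 + 50/11·R3.
R4 reduces to 0 = 0, so the extra equation is consistent.
Reading off the reduced rows gives x_1 = 6, x_2 = -1, x_3 = 0.

x_1 = 6, x_2 = -1, x_3 = 0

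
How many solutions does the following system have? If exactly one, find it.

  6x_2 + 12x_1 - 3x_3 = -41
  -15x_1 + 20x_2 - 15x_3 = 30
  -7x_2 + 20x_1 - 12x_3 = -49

x_1 = -3, x_2 = -1, x_3 = -1/3

Row-reduce the augmented matrix:
R1 ← R1 / (12).
R2 ← R2 + 15·R1.
R3 ← R3 − 20·R1.
R2 ← R2 / (55/2).
R1 ← R1 − 1/2·R2.
R3 ← R3 + 17·R2.
R3 ← R3 / (-409/22).
R1 ← R1 − 1/11·R3.
R2 ← R2 + 15/22·R3.
Reading off the reduced rows gives x_1 = -3, x_2 = -1, x_3 = -1/3.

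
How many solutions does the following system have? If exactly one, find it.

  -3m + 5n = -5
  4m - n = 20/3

m = 5/3, n = 0

Row-reduce the augmented matrix:
R1 ← R1 / (-3).
R2 ← R2 − 4·R1.
R2 ← R2 / (17/3).
R1 ← R1 + 5/3·R2.
Reading off the reduced rows gives m = 5/3, n = 0.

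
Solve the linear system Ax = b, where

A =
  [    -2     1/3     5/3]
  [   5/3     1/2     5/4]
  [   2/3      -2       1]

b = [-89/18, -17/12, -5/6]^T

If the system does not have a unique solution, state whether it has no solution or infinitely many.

x_1 = 3/4, x_2 = -1/3, x_3 = -2

Row-reduce the augmented matrix:
R1 ← R1 / (-2).
R2 ← R2 − 5/3·R1.
R3 ← R3 − 2/3·R1.
R2 ← R2 / (7/9).
R1 ← R1 + 1/6·R2.
R3 ← R3 + 17/9·R2.
R3 ← R3 / (223/28).
R1 ← R1 + 15/56·R3.
R2 ← R2 − 95/28·R3.
Reading off the reduced rows gives x_1 = 3/4, x_2 = -1/3, x_3 = -2.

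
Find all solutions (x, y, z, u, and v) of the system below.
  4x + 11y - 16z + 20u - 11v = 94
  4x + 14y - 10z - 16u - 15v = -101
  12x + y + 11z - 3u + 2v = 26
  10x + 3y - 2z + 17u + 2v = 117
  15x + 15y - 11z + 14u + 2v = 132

x = 0, y = 5, z = 3, u = 6, v = 3

Row-reduce the augmented matrix:
R1 ← R1 / (4).
R2 ← R2 − 4·R1.
R3 ← R3 − 12·R1.
R4 ← R4 − 10·R1.
R5 ← R5 − 15·R1.
R2 ← R2 / (3).
R1 ← R1 − 11/4·R2.
R3 ← R3 + 32·R2.
R4 ← R4 + 49/2·R2.
R5 ← R5 + 105/4·R2.
R3 ← R3 / (123).
R1 ← R1 + 19/2·R3.
R2 ← R2 − 2·R3.
R4 ← R4 − 87·R3.
R5 ← R5 − 203/2·R3.
R4 ← R4 / (-444/41).
R1 ← R1 − 285/82·R4.
R2 ← R2 + 194/41·R4.
R3 ← R3 + 149/41·R4.
R5 ← R5 + 585/82·R4.
R5 ← R5 / (1885/144).
R1 ← R1 − 151/144·R5.
R2 ← R2 + 79/36·R5.
R3 ← R3 + 59/72·R5.
R4 ← R4 + 5/24·R5.
Reading off the reduced rows gives x = 0, y = 5, z = 3, u = 6, v = 3.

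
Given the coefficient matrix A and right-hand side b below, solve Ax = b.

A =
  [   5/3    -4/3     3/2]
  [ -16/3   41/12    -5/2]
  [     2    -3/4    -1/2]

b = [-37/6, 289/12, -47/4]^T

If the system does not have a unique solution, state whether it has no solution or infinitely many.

Row-reduce:
R1 ← R1 / (5/3).
R2 ← R2 + 16/3·R1.
R3 ← R3 − 2·R1.
R2 ← R2 / (-17/20).
R1 ← R1 + 4/5·R2.
R3 ← R3 − 17/20·R2.
Rank is 2 with 3 unknowns, leaving x_3 free.

infinitely many solutions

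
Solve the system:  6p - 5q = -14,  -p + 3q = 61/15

Row-reduce the augmented matrix:
R1 ← R1 / (6).
R2 ← R2 + 1·R1.
R2 ← R2 / (13/6).
R1 ← R1 + 5/6·R2.
Reading off the reduced rows gives p = -5/3, q = 4/5.

p = -5/3, q = 4/5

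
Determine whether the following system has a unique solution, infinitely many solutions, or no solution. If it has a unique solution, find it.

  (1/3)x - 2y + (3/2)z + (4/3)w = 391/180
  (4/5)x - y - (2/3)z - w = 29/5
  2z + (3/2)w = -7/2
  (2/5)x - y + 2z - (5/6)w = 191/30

Row-reduce the augmented matrix:
R1 ← R1 / (1/3).
R2 ← R2 − 4/5·R1.
R4 ← R4 − 2/5·R1.
R2 ← R2 / (19/5).
R1 ← R1 + 6·R2.
R4 ← R4 − 7/5·R2.
R3 ← R3 / (2).
R1 ← R1 + 85/38·R3.
R2 ← R2 + 64/57·R3.
R4 ← R4 − 101/57·R3.
R4 ← R4 / (-505/228).
R1 ← R1 + 145/152·R4.
R2 ← R2 + 5/19·R4.
R3 ← R3 − 3/4·R4.
Reading off the reduced rows gives x = 2/3, y = -13/5, z = 1/2, w = -3.

x = 2/3, y = -13/5, z = 1/2, w = -3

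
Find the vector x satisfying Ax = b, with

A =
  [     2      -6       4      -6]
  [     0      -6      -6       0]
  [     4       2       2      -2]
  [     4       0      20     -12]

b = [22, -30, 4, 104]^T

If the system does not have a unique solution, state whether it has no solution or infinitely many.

Row-reduce:
R1 ← R1 / (2).
R3 ← R3 − 4·R1.
R4 ← R4 − 4·R1.
R2 ← R2 / (-6).
R1 ← R1 + 3·R2.
R3 ← R3 − 14·R2.
R4 ← R4 − 12·R2.
R3 ← R3 / (-20).
R1 ← R1 − 5·R3.
R2 ← R2 − 1·R3.
Rank is 3 with 4 unknowns, leaving x_4 free.

infinitely many solutions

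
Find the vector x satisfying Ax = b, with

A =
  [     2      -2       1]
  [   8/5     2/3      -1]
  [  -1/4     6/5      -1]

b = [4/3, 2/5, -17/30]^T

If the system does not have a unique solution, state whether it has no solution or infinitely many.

x_1 = 2/3, x_2 = 1/2, x_3 = 1

Row-reduce the augmented matrix:
R1 ← R1 / (2).
R2 ← R2 − 8/5·R1.
R3 ← R3 + 1/4·R1.
R2 ← R2 / (34/15).
R1 ← R1 + 1·R2.
R3 ← R3 − 19/20·R2.
R3 ← R3 / (-41/340).
R1 ← R1 + 5/17·R3.
R2 ← R2 + 27/34·R3.
Reading off the reduced rows gives x_1 = 2/3, x_2 = 1/2, x_3 = 1.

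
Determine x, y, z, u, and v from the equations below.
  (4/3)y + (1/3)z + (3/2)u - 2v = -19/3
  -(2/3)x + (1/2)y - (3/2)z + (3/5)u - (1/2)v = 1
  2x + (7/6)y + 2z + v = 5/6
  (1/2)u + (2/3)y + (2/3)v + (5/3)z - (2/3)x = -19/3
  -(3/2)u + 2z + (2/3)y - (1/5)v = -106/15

Row-reduce the augmented matrix:
Swap R1 and R2.
R1 ← R1 / (-2/3).
R3 ← R3 − 2·R1.
R4 ← R4 + 2/3·R1.
R2 ← R2 / (4/3).
R1 ← R1 + 3/4·R2.
R3 ← R3 − 8/3·R2.
R4 ← R4 − 1/6·R2.
R5 ← R5 − 2/3·R2.
R3 ← R3 / (-19/6).
R1 ← R1 − 39/16·R3.
R2 ← R2 − 1/4·R3.
R4 ← R4 − 25/8·R3.
R5 ← R5 − 11/6·R3.
R4 ← R4 / (-2237/1520).
R1 ← R1 + 2979/3040·R4.
R2 ← R2 − 783/760·R4.
R3 ← R3 − 36/95·R4.
R5 ← R5 + 1119/380·R4.
R5 ← R5 / (-77392/11185).
R1 ← R1 + 2067/2237·R5.
R2 ← R2 − 4890/2237·R5.
R3 ← R3 − 333/2237·R5.
R4 ← R4 + 22210/6711·R5.
Reading off the reduced rows gives x = 3, y = -1, z = -3, u = 0, v = 2.

x = 3, y = -1, z = -3, u = 0, v = 2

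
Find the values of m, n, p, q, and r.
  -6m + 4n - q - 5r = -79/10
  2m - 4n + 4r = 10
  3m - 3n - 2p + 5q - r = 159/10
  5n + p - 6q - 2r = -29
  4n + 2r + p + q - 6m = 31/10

m = -7/5, n = -11/5, p = -1, q = 5/2, r = 1

Row-reduce the augmented matrix:
R1 ← R1 / (-6).
R2 ← R2 − 2·R1.
R3 ← R3 − 3·R1.
R5 ← R5 + 6·R1.
R2 ← R2 / (-8/3).
R1 ← R1 + 2/3·R2.
R3 ← R3 + 1·R2.
R4 ← R4 − 5·R2.
R3 ← R3 / (-2).
R4 ← R4 − 1·R3.
R5 ← R5 − 1·R3.
R4 ← R4 / (-69/16).
R1 ← R1 − 1/4·R4.
R2 ← R2 − 1/8·R4.
R3 ← R3 + 37/16·R4.
R5 ← R5 − 69/16·R4.
R5 ← R5 / (5).
R1 ← R1 − 6/23·R5.
R2 ← R2 + 20/23·R5.
R3 ← R3 − 48/23·R5.
R4 ← R4 + 1/23·R5.
Reading off the reduced rows gives m = -7/5, n = -11/5, p = -1, q = 5/2, r = 1.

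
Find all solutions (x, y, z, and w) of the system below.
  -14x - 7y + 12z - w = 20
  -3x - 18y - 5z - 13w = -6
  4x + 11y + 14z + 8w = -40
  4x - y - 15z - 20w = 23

x = -5, y = 2, z = -3, w = 0

Row-reduce the augmented matrix:
R1 ← R1 / (-14).
R2 ← R2 + 3·R1.
R3 ← R3 − 4·R1.
R4 ← R4 − 4·R1.
R2 ← R2 / (-33/2).
R1 ← R1 − 1/2·R2.
R3 ← R3 − 9·R2.
R4 ← R4 + 3·R2.
R3 ← R3 / (1024/77).
R1 ← R1 + 251/231·R3.
R2 ← R2 − 106/231·R3.
R4 ← R4 + 785/77·R3.
R4 ← R4 / (-17811/1024).
R1 ← R1 + 785/3072·R4.
R2 ← R2 − 1151/1536·R4.
R3 ← R3 − 57/1024·R4.
Reading off the reduced rows gives x = -5, y = 2, z = -3, w = 0.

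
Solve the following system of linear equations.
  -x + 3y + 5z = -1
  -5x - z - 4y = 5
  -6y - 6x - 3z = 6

x = 3, y = -6, z = 4

Row-reduce the augmented matrix:
R1 ← R1 / (-1).
R2 ← R2 + 5·R1.
R3 ← R3 + 6·R1.
R2 ← R2 / (-19).
R1 ← R1 + 3·R2.
R3 ← R3 + 24·R2.
R3 ← R3 / (-3/19).
R1 ← R1 + 17/19·R3.
R2 ← R2 − 26/19·R3.
Reading off the reduced rows gives x = 3, y = -6, z = 4.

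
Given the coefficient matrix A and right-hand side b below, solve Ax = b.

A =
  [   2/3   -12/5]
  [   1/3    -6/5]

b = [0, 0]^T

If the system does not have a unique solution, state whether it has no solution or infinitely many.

infinitely many solutions

Row-reduce:
R1 ← R1 / (2/3).
R2 ← R2 − 1/3·R1.
Rank is 1 with 2 unknowns, leaving x_2 free.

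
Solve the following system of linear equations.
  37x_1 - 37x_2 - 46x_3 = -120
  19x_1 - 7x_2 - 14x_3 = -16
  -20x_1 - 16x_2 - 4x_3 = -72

infinitely many solutions

Row-reduce:
R1 ← R1 / (37).
R2 ← R2 − 19·R1.
R3 ← R3 + 20·R1.
R2 ← R2 / (12).
R1 ← R1 + 1·R2.
R3 ← R3 + 36·R2.
Rank is 2 with 3 unknowns, leaving x_3 free.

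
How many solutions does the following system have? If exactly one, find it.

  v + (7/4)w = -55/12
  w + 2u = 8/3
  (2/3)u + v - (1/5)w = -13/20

u = 2, v = -9/4, w = -4/3

Row-reduce the augmented matrix:
Swap R1 and R2.
R1 ← R1 / (2).
R3 ← R3 − 2/3·R1.
R3 ← R3 − 1·R2.
R3 ← R3 / (-137/60).
R1 ← R1 − 1/2·R3.
R2 ← R2 − 7/4·R3.
Reading off the reduced rows gives u = 2, v = -9/4, w = -4/3.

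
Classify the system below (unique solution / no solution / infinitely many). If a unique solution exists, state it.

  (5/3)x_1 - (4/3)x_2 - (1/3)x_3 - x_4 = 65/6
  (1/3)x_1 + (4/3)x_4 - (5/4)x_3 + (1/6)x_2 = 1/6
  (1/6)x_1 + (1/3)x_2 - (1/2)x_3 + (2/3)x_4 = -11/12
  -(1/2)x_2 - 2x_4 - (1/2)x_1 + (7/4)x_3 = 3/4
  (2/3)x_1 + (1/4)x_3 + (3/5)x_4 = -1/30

x_1 = 5/2, x_2 = -3, x_3 = -2, x_4 = -2

Row-reduce the augmented matrix:
R1 ← R1 / (5/3).
R2 ← R2 − 1/3·R1.
R3 ← R3 − 1/6·R1.
R4 ← R4 + 1/2·R1.
R5 ← R5 − 2/3·R1.
R2 ← R2 / (13/30).
R1 ← R1 + 4/5·R2.
R3 ← R3 − 7/15·R2.
R4 ← R4 + 9/10·R2.
R5 ← R5 − 8/15·R2.
R3 ← R3 / (21/26).
R1 ← R1 + 31/13·R3.
R2 ← R2 + 71/26·R3.
R4 ← R4 + 21/26·R3.
R5 ← R5 − 287/156·R3.
Swap R4 and R5.
R4 ← R4 / (203/180).
R1 ← R1 + 8/21·R4.
R2 ← R2 − 23/42·R4.
R3 ← R3 + 23/21·R4.
R5 reduces to 0 = 0, so the extra equation is consistent.
Reading off the reduced rows gives x_1 = 5/2, x_2 = -3, x_3 = -2, x_4 = -2.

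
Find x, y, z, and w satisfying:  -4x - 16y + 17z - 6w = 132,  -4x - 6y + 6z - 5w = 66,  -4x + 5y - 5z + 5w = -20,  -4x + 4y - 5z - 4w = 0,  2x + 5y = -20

x = -5, y = -2, z = 4, w = -2

Row-reduce the augmented matrix:
R1 ← R1 / (-4).
R2 ← R2 + 4·R1.
R3 ← R3 + 4·R1.
R4 ← R4 + 4·R1.
R5 ← R5 − 2·R1.
R2 ← R2 / (10).
R1 ← R1 − 4·R2.
R3 ← R3 − 21·R2.
R4 ← R4 − 20·R2.
R5 ← R5 + 3·R2.
R3 ← R3 / (11/10).
R1 ← R1 − 3/20·R3.
R2 ← R2 + 11/10·R3.
R5 ← R5 − 26/5·R3.
Swap R4 and R5.
R4 ← R4 / (-985/22).
R1 ← R1 + 5/44·R4.
R2 ← R2 − 9·R4.
R3 ← R3 − 89/11·R4.
R5 reduces to 0 = 0, so the extra equation is consistent.
Reading off the reduced rows gives x = -5, y = -2, z = 4, w = -2.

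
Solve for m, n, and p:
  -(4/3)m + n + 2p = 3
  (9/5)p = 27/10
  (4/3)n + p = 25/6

Row-reduce the augmented matrix:
R1 ← R1 / (-4/3).
Swap R2 and R3.
R2 ← R2 / (4/3).
R1 ← R1 + 3/4·R2.
R3 ← R3 / (9/5).
R1 ← R1 + 15/16·R3.
R2 ← R2 − 3/4·R3.
Reading off the reduced rows gives m = 3/2, n = 2, p = 3/2.

m = 3/2, n = 2, p = 3/2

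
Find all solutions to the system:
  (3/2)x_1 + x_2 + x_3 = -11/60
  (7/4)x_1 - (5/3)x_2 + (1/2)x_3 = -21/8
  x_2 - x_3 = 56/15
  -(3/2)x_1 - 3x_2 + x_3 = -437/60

Row-reduce the augmented matrix:
R1 ← R1 / (3/2).
R2 ← R2 − 7/4·R1.
R4 ← R4 + 3/2·R1.
R2 ← R2 / (-17/6).
R1 ← R1 − 2/3·R2.
R3 ← R3 − 1·R2.
R4 ← R4 + 2·R2.
R3 ← R3 / (-21/17).
R1 ← R1 − 26/51·R3.
R2 ← R2 − 4/17·R3.
R4 ← R4 − 42/17·R3.
R4 reduces to 0 = 0, so the extra equation is consistent.
Reading off the reduced rows gives x_1 = 1/2, x_2 = 7/5, x_3 = -7/3.

x_1 = 1/2, x_2 = 7/5, x_3 = -7/3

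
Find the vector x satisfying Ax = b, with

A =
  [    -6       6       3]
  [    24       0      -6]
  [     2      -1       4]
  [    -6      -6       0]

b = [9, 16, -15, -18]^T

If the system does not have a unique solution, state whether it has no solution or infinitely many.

Row-reduce:
R1 ← R1 / (-6).
R2 ← R2 − 24·R1.
R3 ← R3 − 2·R1.
R4 ← R4 + 6·R1.
R2 ← R2 / (24).
R1 ← R1 + 1·R2.
R3 ← R3 − 1·R2.
R4 ← R4 + 12·R2.
R3 ← R3 / (19/4).
R1 ← R1 + 1/4·R3.
R2 ← R2 − 1/4·R3.
Row 4 reduces to 0 = -1, a contradiction. The system is inconsistent.

no solution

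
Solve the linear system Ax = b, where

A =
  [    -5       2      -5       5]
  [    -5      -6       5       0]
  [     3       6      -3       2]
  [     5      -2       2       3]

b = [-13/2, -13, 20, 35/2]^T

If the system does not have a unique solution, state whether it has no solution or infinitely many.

x_1 = 2, x_2 = 3, x_3 = 3, x_4 = 5/2

Row-reduce the augmented matrix:
R1 ← R1 / (-5).
R2 ← R2 + 5·R1.
R3 ← R3 − 3·R1.
R4 ← R4 − 5·R1.
R2 ← R2 / (-8).
R1 ← R1 + 2/5·R2.
R3 ← R3 − 36/5·R2.
R3 ← R3 / (3).
R1 ← R1 − 1/2·R3.
R2 ← R2 + 5/4·R3.
R4 ← R4 + 3·R3.
R4 ← R4 / (17/2).
R1 ← R1 + 5/6·R4.
R2 ← R2 − 5/6·R4.
R3 ← R3 − 1/6·R4.
Reading off the reduced rows gives x_1 = 2, x_2 = 3, x_3 = 3, x_4 = 5/2.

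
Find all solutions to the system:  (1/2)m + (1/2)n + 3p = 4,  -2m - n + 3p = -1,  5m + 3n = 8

Row-reduce:
R1 ← R1 / (1/2).
R2 ← R2 + 2·R1.
R3 ← R3 − 5·R1.
R1 ← R1 − 1·R2.
R3 ← R3 + 2·R2.
Row 3 reduces to 0 = -2, a contradiction. The system is inconsistent.

no solution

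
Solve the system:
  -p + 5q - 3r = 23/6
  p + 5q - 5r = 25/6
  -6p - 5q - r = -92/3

Row-reduce the augmented matrix:
R1 ← R1 / (-1).
R2 ← R2 − 1·R1.
R3 ← R3 + 6·R1.
R2 ← R2 / (10).
R1 ← R1 + 5·R2.
R3 ← R3 + 35·R2.
R3 ← R3 / (-11).
R1 ← R1 + 1·R3.
R2 ← R2 + 4/5·R3.
Reading off the reduced rows gives p = 5/2, q = 8/3, r = 7/3.

p = 5/2, q = 8/3, r = 7/3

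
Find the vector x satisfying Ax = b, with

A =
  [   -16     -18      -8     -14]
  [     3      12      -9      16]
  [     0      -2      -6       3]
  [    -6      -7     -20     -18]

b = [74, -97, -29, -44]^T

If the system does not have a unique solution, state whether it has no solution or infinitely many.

Row-reduce the augmented matrix:
R1 ← R1 / (-16).
R2 ← R2 − 3·R1.
R4 ← R4 + 6·R1.
R2 ← R2 / (69/8).
R1 ← R1 − 9/8·R2.
R3 ← R3 + 2·R2.
R4 ← R4 + 1/4·R2.
R3 ← R3 / (-194/23).
R1 ← R1 − 43/23·R3.
R2 ← R2 + 28/23·R3.
R4 ← R4 + 398/23·R3.
R4 ← R4 / (-7240/291).
R1 ← R1 − 281/582·R4.
R2 ← R2 − 65/97·R4.
R3 ← R3 + 421/582·R4.
Reading off the reduced rows gives x_1 = -4, x_2 = -2, x_3 = 5, x_4 = -1.

x_1 = -4, x_2 = -2, x_3 = 5, x_4 = -1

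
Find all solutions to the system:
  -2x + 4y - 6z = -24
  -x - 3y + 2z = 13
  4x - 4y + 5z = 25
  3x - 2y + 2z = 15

no solution

Row-reduce:
R1 ← R1 / (-2).
R2 ← R2 + 1·R1.
R3 ← R3 − 4·R1.
R4 ← R4 − 3·R1.
R2 ← R2 / (-5).
R1 ← R1 + 2·R2.
R3 ← R3 − 4·R2.
R4 ← R4 − 4·R2.
R3 ← R3 / (-3).
R1 ← R1 − 1·R3.
R2 ← R2 + 1·R3.
R4 ← R4 + 3·R3.
Row 4 reduces to 0 = 2, a contradiction. The system is inconsistent.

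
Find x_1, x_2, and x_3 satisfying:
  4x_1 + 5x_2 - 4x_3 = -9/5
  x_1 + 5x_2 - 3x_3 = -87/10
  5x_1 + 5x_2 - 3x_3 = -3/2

Row-reduce the augmented matrix:
R1 ← R1 / (4).
R2 ← R2 − 1·R1.
R3 ← R3 − 5·R1.
R2 ← R2 / (15/4).
R1 ← R1 − 5/4·R2.
R3 ← R3 + 5/4·R2.
R3 ← R3 / (4/3).
R1 ← R1 + 1/3·R3.
R2 ← R2 + 8/15·R3.
Reading off the reduced rows gives x_1 = 9/5, x_2 = -3, x_3 = -3/2.

x_1 = 9/5, x_2 = -3, x_3 = -3/2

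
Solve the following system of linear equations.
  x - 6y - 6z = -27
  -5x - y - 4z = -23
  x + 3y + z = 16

Row-reduce the augmented matrix:
R2 ← R2 + 5·R1.
R3 ← R3 − 1·R1.
R2 ← R2 / (-31).
R1 ← R1 + 6·R2.
R3 ← R3 − 9·R2.
R3 ← R3 / (-89/31).
R1 ← R1 − 18/31·R3.
R2 ← R2 − 34/31·R3.
Reading off the reduced rows gives x = 3, y = 4, z = 1.

x = 3, y = 4, z = 1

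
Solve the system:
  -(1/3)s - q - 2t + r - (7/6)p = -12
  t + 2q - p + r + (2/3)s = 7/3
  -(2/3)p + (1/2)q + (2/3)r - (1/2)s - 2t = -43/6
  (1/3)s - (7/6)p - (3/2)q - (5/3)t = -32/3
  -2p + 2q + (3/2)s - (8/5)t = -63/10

Row-reduce the augmented matrix:
R1 ← R1 / (-7/6).
R2 ← R2 + 1·R1.
R3 ← R3 + 2/3·R1.
R4 ← R4 + 7/6·R1.
R5 ← R5 + 2·R1.
R2 ← R2 / (20/7).
R1 ← R1 − 6/7·R2.
R3 ← R3 − 15/14·R2.
R4 ← R4 + 1/2·R2.
R5 ← R5 − 26/7·R2.
R3 ← R3 / (1/24).
R1 ← R1 + 9/10·R3.
R2 ← R2 − 1/20·R3.
R4 ← R4 + 39/40·R3.
R5 ← R5 + 19/10·R3.
R4 ← R4 / (-443/30).
R1 ← R1 + 72/5·R4.
R2 ← R2 − 17/15·R4.
R3 ← R3 + 16·R4.
R5 ← R5 + 887/30·R4.
R5 ← R5 / (-6442/6645).
R1 ← R1 − 1062/443·R5.
R2 ← R2 + 140/1329·R5.
R3 ← R3 − 737/443·R5.
R4 ← R4 − 1292/443·R5.
Reading off the reduced rows gives p = 2, q = 2, r = -2, s = -1, t = 3.

p = 2, q = 2, r = -2, s = -1, t = 3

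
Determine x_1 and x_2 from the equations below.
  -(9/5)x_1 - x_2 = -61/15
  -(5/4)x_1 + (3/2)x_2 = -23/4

x_1 = 3, x_2 = -4/3

Row-reduce the augmented matrix:
R1 ← R1 / (-9/5).
R2 ← R2 + 5/4·R1.
R2 ← R2 / (79/36).
R1 ← R1 − 5/9·R2.
Reading off the reduced rows gives x_1 = 3, x_2 = -4/3.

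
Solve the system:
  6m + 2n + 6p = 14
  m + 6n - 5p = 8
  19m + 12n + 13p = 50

infinitely many solutions

Row-reduce:
R1 ← R1 / (6).
R2 ← R2 − 1·R1.
R3 ← R3 − 19·R1.
R2 ← R2 / (17/3).
R1 ← R1 − 1/3·R2.
R3 ← R3 − 17/3·R2.
Rank is 2 with 3 unknowns, leaving p free.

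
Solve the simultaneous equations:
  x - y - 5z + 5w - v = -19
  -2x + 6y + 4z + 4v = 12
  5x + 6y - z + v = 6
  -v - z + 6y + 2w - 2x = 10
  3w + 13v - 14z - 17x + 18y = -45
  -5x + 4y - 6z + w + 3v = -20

no solution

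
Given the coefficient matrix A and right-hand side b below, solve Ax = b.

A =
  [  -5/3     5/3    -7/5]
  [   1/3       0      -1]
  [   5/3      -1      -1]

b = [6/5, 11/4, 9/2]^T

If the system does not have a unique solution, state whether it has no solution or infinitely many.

Row-reduce the augmented matrix:
R1 ← R1 / (-5/3).
R2 ← R2 − 1/3·R1.
R3 ← R3 − 5/3·R1.
R2 ← R2 / (1/3).
R1 ← R1 + 1·R2.
R3 ← R3 − 2/3·R2.
R3 ← R3 / (4/25).
R1 ← R1 + 3·R3.
R2 ← R2 + 96/25·R3.
Reading off the reduced rows gives x_1 = 3, x_2 = 9/4, x_3 = -7/4.

x_1 = 3, x_2 = 9/4, x_3 = -7/4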